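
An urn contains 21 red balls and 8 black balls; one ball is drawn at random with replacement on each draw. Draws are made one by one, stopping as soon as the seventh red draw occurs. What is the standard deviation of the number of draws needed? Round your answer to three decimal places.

1.919

Y = total draws until the seventh success; negative binomial with r=7, p=0.724138.
SD(Y) = √[r(1−p)/p²] = √(3.68254) = 1.91899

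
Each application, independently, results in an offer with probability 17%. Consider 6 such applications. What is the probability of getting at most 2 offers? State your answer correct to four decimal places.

0.9345

X ~ Binomial(6, 0.17); P(X ≤ 2) = Σ C(6,k) p^k (1−p)^(6−k) over k:
  k=0: C(6,0)·0.17^0·0.83^6 = 0.326940
  k=1: C(6,1)·0.17^1·0.83^5 = 0.401782
  k=2: C(6,2)·0.17^2·0.83^4 = 0.205732
Total = 0.934454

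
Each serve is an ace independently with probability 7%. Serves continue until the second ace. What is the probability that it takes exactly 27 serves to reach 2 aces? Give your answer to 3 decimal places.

0.021

Y = trial on which the second success occurs; negative binomial, r=2, p=0.07.
P(Y=27) = C(26,1) · p^2 · (1−p)^25
= 26 · 0.0049 · 0.16296 = 0.02076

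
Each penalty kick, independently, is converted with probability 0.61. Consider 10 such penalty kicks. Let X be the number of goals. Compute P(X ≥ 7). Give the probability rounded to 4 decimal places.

0.4077

X ~ Binomial(10, 0.61); P(X ≥ 7) = Σ C(10,k) p^k (1−p)^(10−k) over k:
  k=7: C(10,7)·0.61^7·0.39^3 = 0.223709
  k=8: C(10,8)·0.61^8·0.39^2 = 0.131214
  k=9: C(10,9)·0.61^9·0.39^1 = 0.045607
  k=10: C(10,10)·0.61^10·0.39^0 = 0.007133
Total = 0.407664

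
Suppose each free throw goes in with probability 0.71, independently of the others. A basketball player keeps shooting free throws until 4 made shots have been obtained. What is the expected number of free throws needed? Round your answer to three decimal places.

5.634

Y = total free throws until the fourth success; negative binomial with r=4, p=0.71.
E[Y] = r / p = 4 / 0.71 = 5.63380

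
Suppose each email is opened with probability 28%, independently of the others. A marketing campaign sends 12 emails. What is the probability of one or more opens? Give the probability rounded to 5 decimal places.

0.98059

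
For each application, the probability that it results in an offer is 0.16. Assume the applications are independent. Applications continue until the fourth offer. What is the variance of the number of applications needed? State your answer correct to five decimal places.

Y = total applications until the fourth success; negative binomial with r=4, p=0.16.
Var(Y) = r(1−p)/p² = 4·0.84 / 0.16² = 131.2500000

131.25000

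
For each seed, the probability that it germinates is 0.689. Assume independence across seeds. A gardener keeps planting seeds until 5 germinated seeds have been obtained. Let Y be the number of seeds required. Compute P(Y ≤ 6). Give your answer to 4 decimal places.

0.3967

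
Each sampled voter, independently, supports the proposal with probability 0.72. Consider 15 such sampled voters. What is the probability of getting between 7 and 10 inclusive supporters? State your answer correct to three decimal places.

X ~ Binomial(15, 0.72); P(7 ≤ X ≤ 10) = Σ C(15,k) p^k (1−p)^(15−k) over k:
  k=7: C(15,7)·0.72^7·0.28^8 = 0.02439
  k=8: C(15,8)·0.72^8·0.28^7 = 0.06271
  k=9: C(15,9)·0.72^9·0.28^6 = 0.12541
  k=10: C(15,10)·0.72^10·0.28^5 = 0.19350
Total = 0.40600

0.406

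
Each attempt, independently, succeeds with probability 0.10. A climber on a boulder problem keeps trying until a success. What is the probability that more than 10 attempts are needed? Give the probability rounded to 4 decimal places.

0.3487

Y = number of attempts to the first success; geometric, p = 0.10.
P(Y > 10) = P(first 10 all fail) = (1−p)^10 = 0.348678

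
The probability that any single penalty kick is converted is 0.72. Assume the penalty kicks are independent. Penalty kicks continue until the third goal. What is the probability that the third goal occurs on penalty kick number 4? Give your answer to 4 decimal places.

Y = trial on which the third success occurs; negative binomial, r=3, p=0.72.
P(Y=4) = C(3,2) · p^3 · (1−p)^1
= 3 · 0.37325 · 0.28 = 0.313528

0.3135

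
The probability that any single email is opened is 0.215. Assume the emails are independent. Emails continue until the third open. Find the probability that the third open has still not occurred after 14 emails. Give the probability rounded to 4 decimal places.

Needing more than 14 emails ⇔ fewer than 3 successes in the first 14. With X ~ Binomial(14, 0.215), P(Y > 14) = P(X ≤ 2).
  k=0: C(14,0)·0.215^0·0.785^14 = 0.033742
  k=1: C(14,1)·0.215^1·0.785^13 = 0.129381
  k=2: C(14,2)·0.215^2·0.785^12 = 0.230332
P(X ≤ 2) = 0.393456

0.3935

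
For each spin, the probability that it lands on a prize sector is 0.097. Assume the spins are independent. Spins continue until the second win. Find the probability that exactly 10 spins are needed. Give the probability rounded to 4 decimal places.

Y = trial on which the second success occurs; negative binomial, r=2, p=0.097.
P(Y=10) = C(9,1) · p^2 · (1−p)^8
= 9 · 0.009409 · 0.44208 = 0.037436

0.0374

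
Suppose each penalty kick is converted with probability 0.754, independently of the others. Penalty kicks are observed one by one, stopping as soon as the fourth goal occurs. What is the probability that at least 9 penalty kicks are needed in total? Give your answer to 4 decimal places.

Needing more than 8 penalty kicks ⇔ fewer than 4 successes in the first 8. With X ~ Binomial(8, 0.754), P(Y > 8) = P(X ≤ 3).
  k=0: C(8,0)·0.754^0·0.246^8 = 0.000013
  k=1: C(8,1)·0.754^1·0.246^7 = 0.000329
  k=2: C(8,2)·0.754^2·0.246^6 = 0.003528
  k=3: C(8,3)·0.754^3·0.246^5 = 0.021626
P(X ≤ 3) = 0.025496

0.0255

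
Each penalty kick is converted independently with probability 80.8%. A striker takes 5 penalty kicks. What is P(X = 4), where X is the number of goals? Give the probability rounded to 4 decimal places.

0.4092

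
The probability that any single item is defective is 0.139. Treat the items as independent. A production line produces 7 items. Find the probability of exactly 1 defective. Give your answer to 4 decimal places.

0.3964

X ~ Binomial(n=7, p=0.139).
P(X=1) = C(7,1) · p^1 · (1−p)^6
= 7 · 0.139 · 0.4074 = 0.396398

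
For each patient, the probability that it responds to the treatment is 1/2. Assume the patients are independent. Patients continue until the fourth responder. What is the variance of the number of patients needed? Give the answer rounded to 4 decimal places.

Y = total patients until the fourth success; negative binomial with r=4, p=0.50.
Var(Y) = r(1−p)/p² = 4·0.50 / 0.50² = 8.000000

8.0000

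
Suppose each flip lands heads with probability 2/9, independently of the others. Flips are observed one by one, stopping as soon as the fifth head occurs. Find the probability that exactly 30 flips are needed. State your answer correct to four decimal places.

0.0240

Y = trial on which the fifth success occurs; negative binomial, r=5, p=0.222222.
P(Y=30) = C(29,4) · p^5 · (1−p)^25
= 23751 · 0.00054192 · 0.001868 = 0.024044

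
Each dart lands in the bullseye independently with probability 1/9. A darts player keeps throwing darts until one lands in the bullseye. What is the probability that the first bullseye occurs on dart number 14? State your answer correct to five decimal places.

0.02403

Geometric (trials to first success), p = 0.111111.
P(Y = 14) = (1−p)^13 · p = 0.21628 · 0.111111 = 0.0240312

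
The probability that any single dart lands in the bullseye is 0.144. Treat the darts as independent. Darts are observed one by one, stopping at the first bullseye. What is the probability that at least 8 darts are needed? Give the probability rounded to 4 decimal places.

Y = number of darts to the first success; geometric, p = 0.144.
P(Y > 7) = P(first 7 all fail) = (1−p)^7 = 0.336757

0.3368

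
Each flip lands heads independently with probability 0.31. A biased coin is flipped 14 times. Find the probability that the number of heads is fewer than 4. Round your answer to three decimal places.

0.325

X ~ Binomial(14, 0.31); P(X ≤ 3) = Σ C(14,k) p^k (1−p)^(14−k) over k:
  k=0: C(14,0)·0.31^0·0.69^14 = 0.00554
  k=1: C(14,1)·0.31^1·0.69^13 = 0.03488
  k=2: C(14,2)·0.31^2·0.69^12 = 0.10185
  k=3: C(14,3)·0.31^3·0.69^11 = 0.18303
Total = 0.32530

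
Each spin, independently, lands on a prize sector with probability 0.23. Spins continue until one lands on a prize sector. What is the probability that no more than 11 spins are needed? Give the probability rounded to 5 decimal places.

0.94358

Y = number of spins to the first success; geometric, p = 0.23.
P(Y ≤ 11) = 1 − (1−p)^11 = 1 − 0.0564154 = 0.9435846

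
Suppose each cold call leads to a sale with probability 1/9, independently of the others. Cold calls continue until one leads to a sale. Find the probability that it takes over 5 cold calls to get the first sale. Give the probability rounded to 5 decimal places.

Y = number of cold calls to the first success; geometric, p = 0.111111.
P(Y > 5) = P(first 5 all fail) = (1−p)^5 = 0.5549290

0.55493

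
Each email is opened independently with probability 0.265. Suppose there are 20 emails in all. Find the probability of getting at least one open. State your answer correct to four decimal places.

0.9979

P(at least one) = 1 − P(none) = 1 − (1 − 0.265)^20
= 1 − 0.002117 = 0.997883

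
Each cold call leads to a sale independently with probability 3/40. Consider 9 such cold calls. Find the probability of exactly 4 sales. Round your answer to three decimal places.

X ~ Binomial(n=9, p=0.075).
P(X=4) = C(9,4) · p^4 · (1−p)^5
= 126 · 3.1641e-05 · 0.67719 = 0.00270

0.003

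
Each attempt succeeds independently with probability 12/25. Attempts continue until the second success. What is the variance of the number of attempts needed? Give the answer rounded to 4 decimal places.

4.5139

Y = total attempts until the second success; negative binomial with r=2, p=0.48.
Var(Y) = r(1−p)/p² = 2·0.52 / 0.48² = 4.513889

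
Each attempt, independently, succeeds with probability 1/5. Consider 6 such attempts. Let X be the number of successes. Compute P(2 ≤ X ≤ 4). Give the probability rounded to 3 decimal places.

0.343

X ~ Binomial(6, 0.20); P(2 ≤ X ≤ 4) = Σ C(6,k) p^k (1−p)^(6−k) over k:
  k=2: C(6,2)·0.20^2·0.80^4 = 0.24576
  k=3: C(6,3)·0.20^3·0.80^3 = 0.08192
  k=4: C(6,4)·0.20^4·0.80^2 = 0.01536
Total = 0.34304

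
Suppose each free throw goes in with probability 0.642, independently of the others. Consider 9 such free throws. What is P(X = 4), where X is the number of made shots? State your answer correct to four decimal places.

X ~ Binomial(n=9, p=0.642).
P(X=4) = C(9,4) · p^4 · (1−p)^5
= 126 · 0.16988 · 0.0058805 = 0.125871

0.1259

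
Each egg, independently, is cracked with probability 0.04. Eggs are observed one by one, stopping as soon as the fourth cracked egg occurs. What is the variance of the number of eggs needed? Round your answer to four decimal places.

Y = total eggs until the fourth success; negative binomial with r=4, p=0.04.
Var(Y) = r(1−p)/p² = 4·0.96 / 0.04² = 2400.000000

2400.0000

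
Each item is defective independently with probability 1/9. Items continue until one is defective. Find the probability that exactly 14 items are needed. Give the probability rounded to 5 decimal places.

Geometric (trials to first success), p = 0.111111.
P(Y = 14) = (1−p)^13 · p = 0.21628 · 0.111111 = 0.0240312

0.02403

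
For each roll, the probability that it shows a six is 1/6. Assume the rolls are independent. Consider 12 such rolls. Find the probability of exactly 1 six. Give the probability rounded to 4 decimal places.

0.2692

X ~ Binomial(n=12, p=0.166667).
P(X=1) = C(12,1) · p^1 · (1−p)^11
= 12 · 0.16667 · 0.13459 = 0.269176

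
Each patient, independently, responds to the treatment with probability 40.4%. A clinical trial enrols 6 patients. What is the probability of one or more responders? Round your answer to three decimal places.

P(at least one) = 1 − P(none) = 1 − (1 − 0.404)^6
= 1 − 0.04482 = 0.95518

0.955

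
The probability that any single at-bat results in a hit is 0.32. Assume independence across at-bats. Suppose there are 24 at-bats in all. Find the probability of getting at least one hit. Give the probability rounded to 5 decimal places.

0.99990

P(at least one) = 1 − P(none) = 1 − (1 − 0.32)^24
= 1 − 0.0000955 = 0.9999045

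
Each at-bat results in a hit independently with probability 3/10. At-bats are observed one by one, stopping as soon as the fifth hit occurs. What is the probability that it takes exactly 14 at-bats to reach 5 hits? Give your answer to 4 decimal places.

Y = trial on which the fifth success occurs; negative binomial, r=5, p=0.30.
P(Y=14) = C(13,4) · p^5 · (1−p)^9
= 715 · 0.00243 · 0.040354 = 0.070112

0.0701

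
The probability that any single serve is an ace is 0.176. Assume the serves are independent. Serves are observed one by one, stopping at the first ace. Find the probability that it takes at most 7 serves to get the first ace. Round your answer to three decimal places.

0.742

Y = number of serves to the first success; geometric, p = 0.176.
P(Y ≤ 7) = 1 − (1−p)^7 = 1 − 0.25792 = 0.74208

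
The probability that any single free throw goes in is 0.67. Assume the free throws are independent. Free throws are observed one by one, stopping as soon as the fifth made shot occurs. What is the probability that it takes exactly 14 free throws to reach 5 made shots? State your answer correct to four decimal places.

Y = trial on which the fifth success occurs; negative binomial, r=5, p=0.67.
P(Y=14) = C(13,4) · p^5 · (1−p)^9
= 715 · 0.13501 · 4.6411e-05 = 0.004480

0.0045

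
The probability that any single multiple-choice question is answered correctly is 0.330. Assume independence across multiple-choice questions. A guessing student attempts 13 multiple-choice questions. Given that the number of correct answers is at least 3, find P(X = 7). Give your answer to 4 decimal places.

0.0773

X ~ Binomial(13, 0.33). Want P(X=7 | X≥3) = P(X=7) / P(X≥3).
P(X=7) = C(13,7)·0.33^7·0.67^6 = 0.066155
P(X≥3) = 1 − 0.005482 − 0.035104 − 0.103740 = 0.855674
Ratio = 0.066155 / 0.855674 = 0.077314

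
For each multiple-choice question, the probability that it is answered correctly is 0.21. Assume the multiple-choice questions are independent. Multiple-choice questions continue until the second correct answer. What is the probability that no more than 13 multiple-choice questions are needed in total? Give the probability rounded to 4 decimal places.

Finishing within 13 multiple-choice questions ⇔ at least 2 successes in the first 13. With X ~ Binomial(13, 0.21), P(Y ≤ 13) = 1 − P(X ≤ 1).
  k=0: C(13,0)·0.21^0·0.79^13 = 0.046682
  k=1: C(13,1)·0.21^1·0.79^12 = 0.161320
1 − 0.208002 = 0.791998

0.7920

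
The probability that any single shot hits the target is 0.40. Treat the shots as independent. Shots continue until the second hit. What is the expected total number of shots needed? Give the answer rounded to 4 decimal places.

5.0000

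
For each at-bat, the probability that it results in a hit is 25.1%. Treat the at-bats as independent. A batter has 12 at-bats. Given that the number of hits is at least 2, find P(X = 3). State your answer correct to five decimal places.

0.30599

X ~ Binomial(12, 0.251). Want P(X=3 | X≥2) = P(X=3) / P(X≥2).
P(X=3) = C(12,3)·0.251^3·0.749^9 = 0.2580954
P(X≥2) = 1 − 0.0311732 − 0.1253588 = 0.8434679
Ratio = 0.2580954 / 0.8434679 = 0.3059931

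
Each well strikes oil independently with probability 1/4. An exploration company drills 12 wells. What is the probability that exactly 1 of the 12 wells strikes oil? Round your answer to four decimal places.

0.1267

X ~ Binomial(n=12, p=0.25).
P(X=1) = C(12,1) · p^1 · (1−p)^11
= 12 · 0.25 · 0.042235 = 0.126705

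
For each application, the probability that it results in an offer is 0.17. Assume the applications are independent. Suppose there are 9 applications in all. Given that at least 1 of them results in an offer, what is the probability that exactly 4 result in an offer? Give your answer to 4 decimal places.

X ~ Binomial(9, 0.17). Want P(X=4 | X≥1) = P(X=4) / P(X≥1).
P(X=4) = C(9,4)·0.17^4·0.83^5 = 0.041453
P(X≥1) = 1 − 0.186940 = 0.813060
Ratio = 0.041453 / 0.813060 = 0.050984

0.0510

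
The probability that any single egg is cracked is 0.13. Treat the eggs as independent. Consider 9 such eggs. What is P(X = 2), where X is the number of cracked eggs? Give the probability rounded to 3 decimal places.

0.230

X ~ Binomial(n=9, p=0.13).
P(X=2) = C(9,2) · p^2 · (1−p)^7
= 36 · 0.0169 · 0.37725 = 0.22952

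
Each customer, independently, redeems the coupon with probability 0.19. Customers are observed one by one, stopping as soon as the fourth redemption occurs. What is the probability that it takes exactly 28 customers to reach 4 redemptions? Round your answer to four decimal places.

Y = trial on which the fourth success occurs; negative binomial, r=4, p=0.19.
P(Y=28) = C(27,3) · p^4 · (1−p)^24
= 2925 · 0.0013032 · 0.0063627 = 0.024254

0.0243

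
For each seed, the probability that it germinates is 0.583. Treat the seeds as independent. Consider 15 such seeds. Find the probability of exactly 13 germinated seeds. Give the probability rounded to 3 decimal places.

X ~ Binomial(n=15, p=0.583).
P(X=13) = C(15,13) · p^13 · (1−p)^2
= 105 · 0.00089886 · 0.17389 = 0.01641

0.016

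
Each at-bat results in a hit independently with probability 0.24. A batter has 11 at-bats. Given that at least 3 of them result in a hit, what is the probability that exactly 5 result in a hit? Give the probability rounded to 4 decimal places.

X ~ Binomial(11, 0.24). Want P(X=5 | X≥3) = P(X=5) / P(X≥3).
P(X=5) = C(11,5)·0.24^5·0.76^6 = 0.070889
P(X≥3) = 1 − 0.048860 − 0.169723 − 0.267983 = 0.513435
Ratio = 0.070889 / 0.513435 = 0.138068

0.1381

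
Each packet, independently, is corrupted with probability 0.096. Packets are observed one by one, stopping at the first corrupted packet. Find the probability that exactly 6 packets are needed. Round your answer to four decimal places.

0.0580

Geometric (trials to first success), p = 0.096.
P(Y = 6) = (1−p)^5 · p = 0.60373 · 0.096 = 0.057958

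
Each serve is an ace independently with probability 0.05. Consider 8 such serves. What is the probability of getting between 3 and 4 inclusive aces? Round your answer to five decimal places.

0.00577

X ~ Binomial(8, 0.05); P(3 ≤ X ≤ 4) = Σ C(8,k) p^k (1−p)^(8−k) over k:
  k=3: C(8,3)·0.05^3·0.95^5 = 0.0054165
  k=4: C(8,4)·0.05^4·0.95^4 = 0.0003563
Total = 0.0057728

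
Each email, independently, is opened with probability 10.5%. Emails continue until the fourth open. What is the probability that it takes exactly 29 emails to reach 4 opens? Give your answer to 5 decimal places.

0.02487

Y = trial on which the fourth success occurs; negative binomial, r=4, p=0.105.
P(Y=29) = C(28,3) · p^4 · (1−p)^25
= 3276 · 0.00012155 · 0.062456 = 0.0248701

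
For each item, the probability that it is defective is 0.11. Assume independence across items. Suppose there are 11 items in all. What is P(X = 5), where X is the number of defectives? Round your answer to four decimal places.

X ~ Binomial(n=11, p=0.11).
P(X=5) = C(11,5) · p^5 · (1−p)^6
= 462 · 1.6105e-05 · 0.49698 = 0.003698

0.0037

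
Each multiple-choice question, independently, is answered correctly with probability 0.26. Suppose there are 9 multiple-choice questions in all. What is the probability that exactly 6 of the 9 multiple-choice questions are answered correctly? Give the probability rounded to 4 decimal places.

0.0105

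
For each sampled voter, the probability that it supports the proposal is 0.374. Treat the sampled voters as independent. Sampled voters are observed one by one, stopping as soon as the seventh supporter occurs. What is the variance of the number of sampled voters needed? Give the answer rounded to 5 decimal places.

31.32775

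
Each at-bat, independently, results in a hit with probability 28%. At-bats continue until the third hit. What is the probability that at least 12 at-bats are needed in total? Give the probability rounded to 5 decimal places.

0.36649

Needing more than 11 at-bats ⇔ fewer than 3 successes in the first 11. With X ~ Binomial(11, 0.28), P(Y > 11) = P(X ≤ 2).
  k=0: C(11,0)·0.28^0·0.72^11 = 0.0269561
  k=1: C(11,1)·0.28^1·0.72^10 = 0.1153123
  k=2: C(11,2)·0.28^2·0.72^9 = 0.2242184
P(X ≤ 2) = 0.3664868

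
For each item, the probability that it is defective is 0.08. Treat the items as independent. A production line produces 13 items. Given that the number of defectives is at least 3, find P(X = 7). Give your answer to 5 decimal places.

0.00027

X ~ Binomial(13, 0.08). Want P(X=7 | X≥3) = P(X=7) / P(X≥3).
P(X=7) = C(13,7)·0.08^7·0.92^6 = 0.0000218
P(X≥3) = 1 − 0.3382531 − 0.3823730 − 0.1994990 = 0.0798749
Ratio = 0.0000218 / 0.0798749 = 0.0002732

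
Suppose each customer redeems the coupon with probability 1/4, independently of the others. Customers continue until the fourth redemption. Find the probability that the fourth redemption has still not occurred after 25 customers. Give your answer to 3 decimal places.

0.096

Needing more than 25 customers ⇔ fewer than 4 successes in the first 25. With X ~ Binomial(25, 0.25), P(Y > 25) = P(X ≤ 3).
  k=0: C(25,0)·0.25^0·0.75^25 = 0.00075
  k=1: C(25,1)·0.25^1·0.75^24 = 0.00627
  k=2: C(25,2)·0.25^2·0.75^23 = 0.02508
  k=3: C(25,3)·0.25^3·0.75^22 = 0.06411
P(X ≤ 3) = 0.09621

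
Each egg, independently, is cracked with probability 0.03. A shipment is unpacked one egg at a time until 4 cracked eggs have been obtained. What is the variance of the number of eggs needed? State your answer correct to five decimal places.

4311.11111

Y = total eggs until the fourth success; negative binomial with r=4, p=0.03.
Var(Y) = r(1−p)/p² = 4·0.97 / 0.03² = 4311.1111111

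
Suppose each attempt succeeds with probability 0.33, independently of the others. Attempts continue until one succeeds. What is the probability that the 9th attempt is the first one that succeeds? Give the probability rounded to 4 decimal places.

0.0134

Geometric (trials to first success), p = 0.33.
P(Y = 9) = (1−p)^8 · p = 0.040607 · 0.33 = 0.013400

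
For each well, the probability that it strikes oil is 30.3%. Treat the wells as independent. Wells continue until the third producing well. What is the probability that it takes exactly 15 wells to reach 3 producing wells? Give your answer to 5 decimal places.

0.03328

Y = trial on which the third success occurs; negative binomial, r=3, p=0.303.
P(Y=15) = C(14,2) · p^3 · (1−p)^12
= 91 · 0.027818 · 0.013146 = 0.0332784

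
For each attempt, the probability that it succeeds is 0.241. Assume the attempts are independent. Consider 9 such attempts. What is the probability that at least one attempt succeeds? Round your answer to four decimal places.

P(at least one) = 1 − P(none) = 1 − (1 − 0.241)^9
= 1 − 0.083594 = 0.916406

0.9164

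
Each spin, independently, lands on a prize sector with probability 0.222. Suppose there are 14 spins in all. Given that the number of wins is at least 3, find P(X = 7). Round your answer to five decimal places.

X ~ Binomial(14, 0.222). Want P(X=7 | X≥3) = P(X=7) / P(X≥3).
P(X=7) = C(14,7)·0.222^7·0.778^7 = 0.0157353
P(X≥3) = 1 − 0.0297656 − 0.1189093 − 0.2205477 = 0.6307774
Ratio = 0.0157353 / 0.6307774 = 0.0249459

0.02495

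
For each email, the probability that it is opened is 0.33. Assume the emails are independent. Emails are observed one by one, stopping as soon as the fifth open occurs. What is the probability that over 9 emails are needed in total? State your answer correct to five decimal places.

Needing more than 9 emails ⇔ fewer than 5 successes in the first 9. With X ~ Binomial(9, 0.33), P(Y > 9) = P(X ≤ 4).
  k=0: C(9,0)·0.33^0·0.67^9 = 0.0272065
  k=1: C(9,1)·0.33^1·0.67^8 = 0.1206021
  k=2: C(9,2)·0.33^2·0.67^7 = 0.2376041
  k=3: C(9,3)·0.33^3·0.67^6 = 0.2730674
  k=4: C(9,4)·0.33^4·0.67^5 = 0.2017439
P(X ≤ 4) = 0.8602241

0.86022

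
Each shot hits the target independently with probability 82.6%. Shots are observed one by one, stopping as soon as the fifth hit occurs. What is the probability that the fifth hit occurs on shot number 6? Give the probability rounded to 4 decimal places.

0.3345

Y = trial on which the fifth success occurs; negative binomial, r=5, p=0.826.
P(Y=6) = C(5,4) · p^5 · (1−p)^1
= 5 · 0.3845 · 0.174 = 0.334518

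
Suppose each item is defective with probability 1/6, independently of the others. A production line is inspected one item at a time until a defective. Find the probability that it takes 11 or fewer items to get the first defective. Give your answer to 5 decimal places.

0.86541

Y = number of items to the first success; geometric, p = 0.166667.
P(Y ≤ 11) = 1 − (1−p)^11 = 1 − 0.1345880 = 0.8654120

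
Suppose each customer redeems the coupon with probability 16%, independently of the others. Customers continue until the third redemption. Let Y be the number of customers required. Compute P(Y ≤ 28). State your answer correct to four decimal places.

0.8480

Finishing within 28 customers ⇔ at least 3 successes in the first 28. With X ~ Binomial(28, 0.16), P(Y ≤ 28) = 1 − P(X ≤ 2).
  k=0: C(28,0)·0.16^0·0.84^28 = 0.007583
  k=1: C(28,1)·0.16^1·0.84^27 = 0.040441
  k=2: C(28,2)·0.16^2·0.84^26 = 0.103990
1 − 0.152014 = 0.847986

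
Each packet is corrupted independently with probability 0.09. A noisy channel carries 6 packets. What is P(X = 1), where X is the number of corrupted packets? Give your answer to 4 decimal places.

0.3370

X ~ Binomial(n=6, p=0.09).
P(X=1) = C(6,1) · p^1 · (1−p)^5
= 6 · 0.09 · 0.62403 = 0.336977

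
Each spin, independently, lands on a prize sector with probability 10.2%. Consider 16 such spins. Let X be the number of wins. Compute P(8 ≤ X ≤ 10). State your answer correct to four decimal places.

0.0001

X ~ Binomial(16, 0.102); P(8 ≤ X ≤ 10) = Σ C(16,k) p^k (1−p)^(16−k) over k:
  k=8: C(16,8)·0.102^8·0.898^8 = 0.000064
  k=9: C(16,9)·0.102^9·0.898^7 = 0.000006
  k=10: C(16,10)·0.102^10·0.898^6 = 0.000001
Total = 0.000071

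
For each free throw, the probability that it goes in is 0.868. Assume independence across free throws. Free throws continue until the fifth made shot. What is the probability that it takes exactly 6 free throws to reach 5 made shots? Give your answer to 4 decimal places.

0.3252

Y = trial on which the fifth success occurs; negative binomial, r=5, p=0.868.
P(Y=6) = C(5,4) · p^5 · (1−p)^1
= 5 · 0.49272 · 0.132 = 0.325194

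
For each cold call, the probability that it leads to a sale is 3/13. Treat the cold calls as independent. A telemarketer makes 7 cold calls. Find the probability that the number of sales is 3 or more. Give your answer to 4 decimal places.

X ~ Binomial(7, 0.230769); P(X ≥ 3) = Σ C(7,k) p^k (1−p)^(7−k) over k:
  k=3: C(7,3)·0.230769^3·0.769231^4 = 0.150601
  k=4: C(7,4)·0.230769^4·0.769231^3 = 0.045180
  k=5: C(7,5)·0.230769^5·0.769231^2 = 0.008132
  k=6: C(7,6)·0.230769^6·0.769231^1 = 0.000813
  k=7: C(7,7)·0.230769^7·0.769231^0 = 0.000035
Total = 0.204762

0.2048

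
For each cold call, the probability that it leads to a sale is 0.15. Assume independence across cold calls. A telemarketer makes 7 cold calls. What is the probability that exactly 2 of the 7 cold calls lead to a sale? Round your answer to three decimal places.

0.210

X ~ Binomial(n=7, p=0.15).
P(X=2) = C(7,2) · p^2 · (1−p)^5
= 21 · 0.0225 · 0.44371 = 0.20965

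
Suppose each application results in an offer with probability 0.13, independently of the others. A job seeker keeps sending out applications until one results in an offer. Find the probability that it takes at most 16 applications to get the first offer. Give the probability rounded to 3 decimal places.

0.892

Y = number of applications to the first success; geometric, p = 0.13.
P(Y ≤ 16) = 1 − (1−p)^16 = 1 − 0.10772 = 0.89228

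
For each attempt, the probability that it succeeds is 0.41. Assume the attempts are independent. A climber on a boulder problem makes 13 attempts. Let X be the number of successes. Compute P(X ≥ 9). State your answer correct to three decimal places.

0.038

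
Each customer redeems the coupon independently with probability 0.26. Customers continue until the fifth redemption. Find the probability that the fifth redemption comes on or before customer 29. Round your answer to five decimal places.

0.90615

Finishing within 29 customers ⇔ at least 5 successes in the first 29. With X ~ Binomial(29, 0.26), P(Y ≤ 29) = 1 − P(X ≤ 4).
  k=0: C(29,0)·0.26^0·0.74^29 = 0.0001613
  k=1: C(29,1)·0.26^1·0.74^28 = 0.0016438
  k=2: C(29,2)·0.26^2·0.74^27 = 0.0080859
  k=3: C(29,3)·0.26^3·0.74^26 = 0.0255690
  k=4: C(29,4)·0.26^4·0.74^25 = 0.0583940
1 − 0.0938541 = 0.9061459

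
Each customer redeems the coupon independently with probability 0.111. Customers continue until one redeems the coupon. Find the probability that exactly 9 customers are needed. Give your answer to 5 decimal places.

0.04330

Geometric (trials to first success), p = 0.111.
P(Y = 9) = (1−p)^8 · p = 0.39013 · 0.111 = 0.0433049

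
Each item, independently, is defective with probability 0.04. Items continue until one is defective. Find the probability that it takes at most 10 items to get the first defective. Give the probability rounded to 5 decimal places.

0.33517

Y = number of items to the first success; geometric, p = 0.04.
P(Y ≤ 10) = 1 − (1−p)^10 = 1 − 0.6648326 = 0.3351674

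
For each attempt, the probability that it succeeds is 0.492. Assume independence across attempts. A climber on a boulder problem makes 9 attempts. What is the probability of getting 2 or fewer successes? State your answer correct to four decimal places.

X ~ Binomial(9, 0.492); P(X ≤ 2) = Σ C(9,k) p^k (1−p)^(9−k) over k:
  k=0: C(9,0)·0.492^0·0.508^9 = 0.002253
  k=1: C(9,1)·0.492^1·0.508^8 = 0.019639
  k=2: C(9,2)·0.492^2·0.508^7 = 0.076081
Total = 0.097973

0.0980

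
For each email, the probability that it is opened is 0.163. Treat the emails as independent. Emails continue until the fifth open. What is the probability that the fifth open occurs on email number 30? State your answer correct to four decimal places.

0.0320

Y = trial on which the fifth success occurs; negative binomial, r=5, p=0.163.
P(Y=30) = C(29,4) · p^5 · (1−p)^25
= 23751 · 0.00011506 · 0.011699 = 0.031971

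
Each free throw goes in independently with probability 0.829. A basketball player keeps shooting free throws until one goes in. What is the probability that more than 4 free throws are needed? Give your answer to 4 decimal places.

0.0009

Y = number of free throws to the first success; geometric, p = 0.829.
P(Y > 4) = P(first 4 all fail) = (1−p)^4 = 0.000855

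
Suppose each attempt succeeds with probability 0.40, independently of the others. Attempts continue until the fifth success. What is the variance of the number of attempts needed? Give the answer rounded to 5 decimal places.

Y = total attempts until the fifth success; negative binomial with r=5, p=0.40.
Var(Y) = r(1−p)/p² = 5·0.60 / 0.40² = 18.7500000

18.75000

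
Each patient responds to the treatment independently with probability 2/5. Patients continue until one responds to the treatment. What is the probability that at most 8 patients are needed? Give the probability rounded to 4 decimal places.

0.9832

Y = number of patients to the first success; geometric, p = 0.40.
P(Y ≤ 8) = 1 − (1−p)^8 = 1 − 0.016796 = 0.983204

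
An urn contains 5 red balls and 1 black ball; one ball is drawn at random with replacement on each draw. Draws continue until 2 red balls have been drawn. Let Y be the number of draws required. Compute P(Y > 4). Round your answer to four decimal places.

0.0162

Needing more than 4 draws ⇔ fewer than 2 successes in the first 4. With X ~ Binomial(4, 0.833333), P(Y > 4) = P(X ≤ 1).
  k=0: C(4,0)·0.833333^0·0.166667^4 = 0.000772
  k=1: C(4,1)·0.833333^1·0.166667^3 = 0.015432
P(X ≤ 1) = 0.016204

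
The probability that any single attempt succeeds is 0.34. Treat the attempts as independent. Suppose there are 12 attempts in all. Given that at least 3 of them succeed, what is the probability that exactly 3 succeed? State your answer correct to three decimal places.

X ~ Binomial(12, 0.34). Want P(X=3 | X≥3) = P(X=3) / P(X≥3).
P(X=3) = C(12,3)·0.34^3·0.66^9 = 0.20547
P(X≥3) = 1 − 0.00683 − 0.04223 − 0.11966 = 0.83128
Ratio = 0.20547 / 0.83128 = 0.24718

0.247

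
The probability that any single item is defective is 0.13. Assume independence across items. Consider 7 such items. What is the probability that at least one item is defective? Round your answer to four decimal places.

P(at least one) = 1 − P(none) = 1 − (1 − 0.13)^7
= 1 − 0.377255 = 0.622745

0.6227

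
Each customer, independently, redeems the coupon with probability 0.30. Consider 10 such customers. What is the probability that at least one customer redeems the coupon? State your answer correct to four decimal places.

P(at least one) = 1 − P(none) = 1 − (1 − 0.30)^10
= 1 − 0.028248 = 0.971752

0.9718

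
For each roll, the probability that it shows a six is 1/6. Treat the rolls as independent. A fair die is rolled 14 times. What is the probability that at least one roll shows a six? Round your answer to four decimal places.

P(at least one) = 1 − P(none) = 1 − (1 − 0.166667)^14
= 1 − 0.077887 = 0.922113

0.9221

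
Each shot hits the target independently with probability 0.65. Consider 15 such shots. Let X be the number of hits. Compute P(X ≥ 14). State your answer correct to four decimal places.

X ~ Binomial(15, 0.65); P(X ≥ 14) = Σ C(15,k) p^k (1−p)^(15−k) over k:
  k=14: C(15,14)·0.65^14·0.35^1 = 0.012617
  k=15: C(15,15)·0.65^15·0.35^0 = 0.001562
Total = 0.014179

0.0142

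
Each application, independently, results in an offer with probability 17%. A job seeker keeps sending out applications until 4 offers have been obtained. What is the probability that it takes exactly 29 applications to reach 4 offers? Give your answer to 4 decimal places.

Y = trial on which the fourth success occurs; negative binomial, r=4, p=0.17.
P(Y=29) = C(28,3) · p^4 · (1−p)^25
= 3276 · 0.00083521 · 0.0094831 = 0.025947

0.0259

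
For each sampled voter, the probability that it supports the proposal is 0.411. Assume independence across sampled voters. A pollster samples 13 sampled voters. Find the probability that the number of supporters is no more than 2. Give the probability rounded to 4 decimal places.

0.0493

X ~ Binomial(13, 0.411); P(X ≤ 2) = Σ C(13,k) p^k (1−p)^(13−k) over k:
  k=0: C(13,0)·0.411^0·0.589^13 = 0.001027
  k=1: C(13,1)·0.411^1·0.589^12 = 0.009315
  k=2: C(13,2)·0.411^2·0.589^11 = 0.038998
Total = 0.049340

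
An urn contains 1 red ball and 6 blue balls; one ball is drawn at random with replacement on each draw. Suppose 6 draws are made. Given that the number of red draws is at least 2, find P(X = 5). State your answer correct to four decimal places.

X ~ Binomial(6, 0.142857). Want P(X=5 | X≥2) = P(X=5) / P(X≥2).
P(X=5) = C(6,5)·0.142857^5·0.857143^1 = 0.000306
P(X≥2) = 1 − 0.396569 − 0.396569 = 0.206861
Ratio = 0.000306 / 0.206861 = 0.001479

0.0015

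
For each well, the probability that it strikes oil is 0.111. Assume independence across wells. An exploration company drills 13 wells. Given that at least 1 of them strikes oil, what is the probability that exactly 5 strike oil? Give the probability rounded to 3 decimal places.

X ~ Binomial(13, 0.111). Want P(X=5 | X≥1) = P(X=5) / P(X≥1).
P(X=5) = C(13,5)·0.111^5·0.889^8 = 0.00846
P(X≥1) = 1 − 0.21663 = 0.78337
Ratio = 0.00846 / 0.78337 = 0.01080

0.011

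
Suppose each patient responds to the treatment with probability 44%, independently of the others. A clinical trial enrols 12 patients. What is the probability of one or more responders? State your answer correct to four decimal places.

0.9990

P(at least one) = 1 − P(none) = 1 − (1 − 0.44)^12
= 1 − 0.000951 = 0.999049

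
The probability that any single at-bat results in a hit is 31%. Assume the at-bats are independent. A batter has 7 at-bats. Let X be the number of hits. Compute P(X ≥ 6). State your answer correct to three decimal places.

X ~ Binomial(7, 0.31); P(X ≥ 6) = Σ C(7,k) p^k (1−p)^(7−k) over k:
  k=6: C(7,6)·0.31^6·0.69^1 = 0.00429
  k=7: C(7,7)·0.31^7·0.69^0 = 0.00028
Total = 0.00456

0.005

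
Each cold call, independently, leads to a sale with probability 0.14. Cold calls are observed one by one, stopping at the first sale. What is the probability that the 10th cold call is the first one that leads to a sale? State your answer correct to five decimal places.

0.03603

Geometric (trials to first success), p = 0.14.
P(Y = 10) = (1−p)^9 · p = 0.25733 · 0.14 = 0.0360258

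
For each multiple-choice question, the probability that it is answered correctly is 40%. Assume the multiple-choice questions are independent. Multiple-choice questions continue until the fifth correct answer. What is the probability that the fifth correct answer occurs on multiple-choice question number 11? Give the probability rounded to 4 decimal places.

Y = trial on which the fifth success occurs; negative binomial, r=5, p=0.40.
P(Y=11) = C(10,4) · p^5 · (1−p)^6
= 210 · 0.01024 · 0.046656 = 0.100329

0.1003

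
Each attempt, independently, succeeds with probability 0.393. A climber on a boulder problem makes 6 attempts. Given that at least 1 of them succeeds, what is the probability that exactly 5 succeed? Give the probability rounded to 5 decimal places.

0.03594

X ~ Binomial(6, 0.393). Want P(X=5 | X≥1) = P(X=5) / P(X≥1).
P(X=5) = C(6,5)·0.393^5·0.607^1 = 0.0341431
P(X≥1) = 1 − 0.0500187 = 0.9499813
Ratio = 0.0341431 / 0.9499813 = 0.0359408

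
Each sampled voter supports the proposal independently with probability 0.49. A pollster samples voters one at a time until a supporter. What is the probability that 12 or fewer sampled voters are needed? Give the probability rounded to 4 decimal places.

0.9997

Y = number of sampled voters to the first success; geometric, p = 0.49.
P(Y ≤ 12) = 1 − (1−p)^12 = 1 − 0.000310 = 0.999690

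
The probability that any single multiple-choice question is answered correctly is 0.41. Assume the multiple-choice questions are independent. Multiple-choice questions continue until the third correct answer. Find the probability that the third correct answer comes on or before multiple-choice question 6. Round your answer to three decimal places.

Finishing within 6 multiple-choice questions ⇔ at least 3 successes in the first 6. With X ~ Binomial(6, 0.41), P(Y ≤ 6) = 1 − P(X ≤ 2).
  k=0: C(6,0)·0.41^0·0.59^6 = 0.04218
  k=1: C(6,1)·0.41^1·0.59^5 = 0.17587
  k=2: C(6,2)·0.41^2·0.59^4 = 0.30554
1 − 0.52359 = 0.47641

0.476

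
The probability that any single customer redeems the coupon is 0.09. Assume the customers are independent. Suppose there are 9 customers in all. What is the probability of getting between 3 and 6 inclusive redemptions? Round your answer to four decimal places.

0.0405

X ~ Binomial(9, 0.09); P(3 ≤ X ≤ 6) = Σ C(9,k) p^k (1−p)^(9−k) over k:
  k=3: C(9,3)·0.09^3·0.91^6 = 0.034774
  k=4: C(9,4)·0.09^4·0.91^5 = 0.005159
  k=5: C(9,5)·0.09^5·0.91^4 = 0.000510
  k=6: C(9,6)·0.09^6·0.91^3 = 0.000034
Total = 0.040477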